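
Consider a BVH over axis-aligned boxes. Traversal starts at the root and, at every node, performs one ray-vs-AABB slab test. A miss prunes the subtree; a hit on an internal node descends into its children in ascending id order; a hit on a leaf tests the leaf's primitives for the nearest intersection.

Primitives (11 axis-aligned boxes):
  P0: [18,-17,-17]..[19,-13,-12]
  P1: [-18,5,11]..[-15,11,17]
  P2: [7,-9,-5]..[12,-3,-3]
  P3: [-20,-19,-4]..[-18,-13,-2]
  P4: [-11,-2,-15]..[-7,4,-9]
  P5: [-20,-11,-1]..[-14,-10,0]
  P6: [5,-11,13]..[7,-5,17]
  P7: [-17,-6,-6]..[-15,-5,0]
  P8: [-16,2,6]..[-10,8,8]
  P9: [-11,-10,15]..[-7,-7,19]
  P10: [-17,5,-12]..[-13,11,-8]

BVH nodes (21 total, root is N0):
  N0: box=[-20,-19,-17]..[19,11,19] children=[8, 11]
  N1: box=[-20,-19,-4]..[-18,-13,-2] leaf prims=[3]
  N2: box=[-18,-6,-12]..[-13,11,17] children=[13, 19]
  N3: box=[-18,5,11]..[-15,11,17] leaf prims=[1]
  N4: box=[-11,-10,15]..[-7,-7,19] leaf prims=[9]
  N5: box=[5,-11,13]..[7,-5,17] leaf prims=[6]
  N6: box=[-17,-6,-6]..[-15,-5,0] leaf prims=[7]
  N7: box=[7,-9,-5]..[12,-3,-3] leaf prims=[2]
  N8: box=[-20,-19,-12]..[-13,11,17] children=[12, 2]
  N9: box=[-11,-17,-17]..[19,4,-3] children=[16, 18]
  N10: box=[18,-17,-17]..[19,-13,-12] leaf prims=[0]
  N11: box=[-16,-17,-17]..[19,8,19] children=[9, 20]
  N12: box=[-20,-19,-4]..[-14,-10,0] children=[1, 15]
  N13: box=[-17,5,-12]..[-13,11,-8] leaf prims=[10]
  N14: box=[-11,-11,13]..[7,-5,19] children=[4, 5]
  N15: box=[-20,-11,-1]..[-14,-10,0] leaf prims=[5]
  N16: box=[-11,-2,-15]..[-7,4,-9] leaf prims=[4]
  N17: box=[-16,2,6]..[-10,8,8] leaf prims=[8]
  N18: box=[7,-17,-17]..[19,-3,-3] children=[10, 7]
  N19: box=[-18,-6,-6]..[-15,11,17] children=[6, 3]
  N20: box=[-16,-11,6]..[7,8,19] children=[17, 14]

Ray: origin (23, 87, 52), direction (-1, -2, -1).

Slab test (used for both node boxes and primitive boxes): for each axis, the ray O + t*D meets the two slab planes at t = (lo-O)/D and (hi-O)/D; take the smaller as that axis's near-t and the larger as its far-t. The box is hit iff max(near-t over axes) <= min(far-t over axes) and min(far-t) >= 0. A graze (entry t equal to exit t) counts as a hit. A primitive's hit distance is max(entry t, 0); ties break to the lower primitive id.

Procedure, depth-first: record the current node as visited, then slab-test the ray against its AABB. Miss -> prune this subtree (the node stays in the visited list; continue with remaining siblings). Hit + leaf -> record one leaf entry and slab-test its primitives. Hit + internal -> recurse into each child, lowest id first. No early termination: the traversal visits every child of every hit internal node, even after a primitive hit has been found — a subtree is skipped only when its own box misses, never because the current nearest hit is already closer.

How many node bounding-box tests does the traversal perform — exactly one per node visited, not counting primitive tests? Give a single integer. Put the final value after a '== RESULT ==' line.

Walk:
N0 x:[4,43] y:[38,53] z:[33,69] -> hit [38,43], descend [8, 11]
  N8 x:[36,43] y:[38,53] z:[35,64] -> hit [38,43], descend [2, 12]
    N2 x:[36,41] y:[38,93/2] z:[35,64] -> hit [38,41], descend [13, 19]
      N13 x:[36,40] y:[38,41] z:[60,64] -> miss, prune
      N19 x:[38,41] y:[38,93/2] z:[35,58] -> hit [38,41], descend [3, 6]
        N3 x:[38,41] y:[38,41] z:[35,41] -> hit [38,41] leaf, test {P1@t=38}
        N6 x:[38,40] y:[46,93/2] z:[52,58] -> miss, prune
    N12 x:[37,43] y:[97/2,53] z:[52,56] -> miss, prune
  N11 x:[4,39] y:[79/2,52] z:[33,69] -> miss, prune

9 AABB tests over nodes [0, 8, 2, 13, 19, 3, 6, 12, 11]; 1 leaf entered; closest P1.

== RESULT ==
9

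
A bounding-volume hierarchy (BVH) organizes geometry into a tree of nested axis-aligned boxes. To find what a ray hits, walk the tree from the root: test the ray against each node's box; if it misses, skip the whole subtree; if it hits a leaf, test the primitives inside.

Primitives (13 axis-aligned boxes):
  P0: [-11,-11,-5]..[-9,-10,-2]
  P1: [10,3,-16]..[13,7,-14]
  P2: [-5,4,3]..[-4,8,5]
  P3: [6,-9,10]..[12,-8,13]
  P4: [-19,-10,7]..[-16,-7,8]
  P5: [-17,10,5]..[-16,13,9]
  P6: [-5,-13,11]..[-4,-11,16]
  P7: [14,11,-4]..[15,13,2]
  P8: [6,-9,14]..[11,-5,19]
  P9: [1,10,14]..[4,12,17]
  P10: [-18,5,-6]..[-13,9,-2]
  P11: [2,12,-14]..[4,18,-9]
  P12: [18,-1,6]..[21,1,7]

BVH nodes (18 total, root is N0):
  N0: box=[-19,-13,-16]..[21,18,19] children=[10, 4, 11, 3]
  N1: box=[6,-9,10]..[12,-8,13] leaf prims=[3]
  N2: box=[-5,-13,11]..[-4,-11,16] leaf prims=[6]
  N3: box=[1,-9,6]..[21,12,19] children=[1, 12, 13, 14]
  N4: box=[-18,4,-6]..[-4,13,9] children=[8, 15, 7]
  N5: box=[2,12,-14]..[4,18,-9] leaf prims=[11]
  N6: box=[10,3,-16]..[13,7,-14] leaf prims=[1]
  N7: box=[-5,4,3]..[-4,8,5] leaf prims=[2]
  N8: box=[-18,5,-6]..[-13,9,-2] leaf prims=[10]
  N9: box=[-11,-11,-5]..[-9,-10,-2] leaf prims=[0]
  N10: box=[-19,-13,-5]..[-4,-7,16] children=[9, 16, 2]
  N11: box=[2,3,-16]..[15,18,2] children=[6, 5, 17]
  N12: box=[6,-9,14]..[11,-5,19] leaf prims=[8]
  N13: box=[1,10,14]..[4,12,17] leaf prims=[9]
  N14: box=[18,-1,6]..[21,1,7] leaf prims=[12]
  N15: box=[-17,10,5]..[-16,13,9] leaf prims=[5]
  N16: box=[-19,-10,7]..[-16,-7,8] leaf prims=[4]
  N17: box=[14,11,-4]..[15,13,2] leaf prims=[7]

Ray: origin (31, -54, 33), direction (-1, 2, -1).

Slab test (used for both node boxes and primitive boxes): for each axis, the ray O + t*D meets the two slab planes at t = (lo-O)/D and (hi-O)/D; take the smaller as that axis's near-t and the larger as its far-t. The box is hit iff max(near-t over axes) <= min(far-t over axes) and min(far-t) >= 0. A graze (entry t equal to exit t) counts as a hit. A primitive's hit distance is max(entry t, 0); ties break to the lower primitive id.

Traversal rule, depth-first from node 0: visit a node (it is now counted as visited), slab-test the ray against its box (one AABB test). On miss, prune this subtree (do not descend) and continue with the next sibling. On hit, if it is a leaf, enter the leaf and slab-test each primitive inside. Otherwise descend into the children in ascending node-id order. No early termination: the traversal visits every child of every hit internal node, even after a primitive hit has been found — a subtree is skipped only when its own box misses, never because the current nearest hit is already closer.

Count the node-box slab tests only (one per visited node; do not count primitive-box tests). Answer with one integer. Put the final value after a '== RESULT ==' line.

Walk:
N0 x:[10,50] y:[41/2,36] z:[14,49] -> hit [41/2,36], descend [3, 4, 10, 11]
  N3 x:[10,30] y:[45/2,33] z:[14,27] -> hit [45/2,27], descend [1, 12, 13, 14]
    N1 x:[19,25] y:[45/2,23] z:[20,23] -> hit [45/2,23] leaf, test {P3@t=45/2}
    N12 x:[20,25] y:[45/2,49/2] z:[14,19] -> miss, prune
    N13 x:[27,30] y:[32,33] z:[16,19] -> miss, prune
    N14 x:[10,13] y:[53/2,55/2] z:[26,27] -> miss, prune
  N4 x:[35,49] y:[29,67/2] z:[24,39] -> miss, prune
  N10 x:[35,50] y:[41/2,47/2] z:[17,38] -> miss, prune
  N11 x:[16,29] y:[57/2,36] z:[31,49] -> miss, prune

Summary -> nodes [0, 3, 1, 12, 13, 14, 4, 10, 11]; box-tests=9; leaf-entries=1; first=P3

== RESULT ==
9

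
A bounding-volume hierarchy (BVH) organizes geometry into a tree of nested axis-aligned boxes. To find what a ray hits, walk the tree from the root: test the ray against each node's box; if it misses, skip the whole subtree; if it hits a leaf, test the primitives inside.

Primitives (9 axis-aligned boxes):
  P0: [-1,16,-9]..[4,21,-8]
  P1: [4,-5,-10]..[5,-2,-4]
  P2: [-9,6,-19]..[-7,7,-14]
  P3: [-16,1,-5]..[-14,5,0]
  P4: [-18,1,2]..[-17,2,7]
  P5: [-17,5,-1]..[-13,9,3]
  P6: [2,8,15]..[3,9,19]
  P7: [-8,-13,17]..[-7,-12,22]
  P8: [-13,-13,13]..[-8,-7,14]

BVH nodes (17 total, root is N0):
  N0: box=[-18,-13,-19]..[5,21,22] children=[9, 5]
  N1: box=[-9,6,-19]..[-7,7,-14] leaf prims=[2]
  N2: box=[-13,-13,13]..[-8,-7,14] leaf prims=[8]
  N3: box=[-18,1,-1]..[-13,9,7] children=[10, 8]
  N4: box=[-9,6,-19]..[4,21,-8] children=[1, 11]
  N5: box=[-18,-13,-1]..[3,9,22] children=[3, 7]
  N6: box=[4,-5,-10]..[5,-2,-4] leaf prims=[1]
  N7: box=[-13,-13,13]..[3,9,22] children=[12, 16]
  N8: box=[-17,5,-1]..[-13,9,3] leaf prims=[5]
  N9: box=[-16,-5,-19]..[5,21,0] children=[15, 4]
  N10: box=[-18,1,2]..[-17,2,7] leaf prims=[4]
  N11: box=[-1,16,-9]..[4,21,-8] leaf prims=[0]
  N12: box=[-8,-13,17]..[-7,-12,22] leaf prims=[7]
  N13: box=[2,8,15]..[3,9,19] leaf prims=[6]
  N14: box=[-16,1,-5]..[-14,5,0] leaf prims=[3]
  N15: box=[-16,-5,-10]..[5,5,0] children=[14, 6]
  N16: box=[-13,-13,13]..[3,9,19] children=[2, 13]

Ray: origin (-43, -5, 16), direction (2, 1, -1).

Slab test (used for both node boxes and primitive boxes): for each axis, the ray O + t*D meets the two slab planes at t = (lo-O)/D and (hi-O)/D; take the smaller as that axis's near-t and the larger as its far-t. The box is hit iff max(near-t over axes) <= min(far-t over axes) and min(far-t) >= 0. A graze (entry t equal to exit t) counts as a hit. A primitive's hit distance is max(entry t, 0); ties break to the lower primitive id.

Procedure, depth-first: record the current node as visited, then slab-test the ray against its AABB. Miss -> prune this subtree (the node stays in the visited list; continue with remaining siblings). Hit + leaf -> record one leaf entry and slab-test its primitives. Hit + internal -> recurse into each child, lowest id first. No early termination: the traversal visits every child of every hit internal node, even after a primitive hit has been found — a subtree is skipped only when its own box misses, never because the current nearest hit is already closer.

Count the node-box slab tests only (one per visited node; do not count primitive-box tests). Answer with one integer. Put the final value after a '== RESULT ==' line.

Walk:
N0 x:[25/2,24] y:[-8,26] z:[-6,35] -> hit [25/2,24], descend [5, 9]
  N5 x:[25/2,23] y:[-8,14] z:[-6,17] -> hit [25/2,14], descend [3, 7]
    N3 x:[25/2,15] y:[6,14] z:[9,17] -> hit [25/2,14], descend [8, 10]
      N8 x:[13,15] y:[10,14] z:[13,17] -> hit [13,14] leaf, test {P5@t=13}
      N10 x:[25/2,13] y:[6,7] z:[9,14] -> miss, prune
    N7 x:[15,23] y:[-8,14] z:[-6,3] -> miss, prune
  N9 x:[27/2,24] y:[0,26] z:[16,35] -> hit [16,24], descend [4, 15]
    N4 x:[17,47/2] y:[11,26] z:[24,35] -> miss, prune
    N15 x:[27/2,24] y:[0,10] z:[16,26] -> miss, prune

order=[0, 5, 3, 8, 10, 7, 9, 4, 15]  |boxes|=9  |leaves|=1  hit=P5

== RESULT ==
9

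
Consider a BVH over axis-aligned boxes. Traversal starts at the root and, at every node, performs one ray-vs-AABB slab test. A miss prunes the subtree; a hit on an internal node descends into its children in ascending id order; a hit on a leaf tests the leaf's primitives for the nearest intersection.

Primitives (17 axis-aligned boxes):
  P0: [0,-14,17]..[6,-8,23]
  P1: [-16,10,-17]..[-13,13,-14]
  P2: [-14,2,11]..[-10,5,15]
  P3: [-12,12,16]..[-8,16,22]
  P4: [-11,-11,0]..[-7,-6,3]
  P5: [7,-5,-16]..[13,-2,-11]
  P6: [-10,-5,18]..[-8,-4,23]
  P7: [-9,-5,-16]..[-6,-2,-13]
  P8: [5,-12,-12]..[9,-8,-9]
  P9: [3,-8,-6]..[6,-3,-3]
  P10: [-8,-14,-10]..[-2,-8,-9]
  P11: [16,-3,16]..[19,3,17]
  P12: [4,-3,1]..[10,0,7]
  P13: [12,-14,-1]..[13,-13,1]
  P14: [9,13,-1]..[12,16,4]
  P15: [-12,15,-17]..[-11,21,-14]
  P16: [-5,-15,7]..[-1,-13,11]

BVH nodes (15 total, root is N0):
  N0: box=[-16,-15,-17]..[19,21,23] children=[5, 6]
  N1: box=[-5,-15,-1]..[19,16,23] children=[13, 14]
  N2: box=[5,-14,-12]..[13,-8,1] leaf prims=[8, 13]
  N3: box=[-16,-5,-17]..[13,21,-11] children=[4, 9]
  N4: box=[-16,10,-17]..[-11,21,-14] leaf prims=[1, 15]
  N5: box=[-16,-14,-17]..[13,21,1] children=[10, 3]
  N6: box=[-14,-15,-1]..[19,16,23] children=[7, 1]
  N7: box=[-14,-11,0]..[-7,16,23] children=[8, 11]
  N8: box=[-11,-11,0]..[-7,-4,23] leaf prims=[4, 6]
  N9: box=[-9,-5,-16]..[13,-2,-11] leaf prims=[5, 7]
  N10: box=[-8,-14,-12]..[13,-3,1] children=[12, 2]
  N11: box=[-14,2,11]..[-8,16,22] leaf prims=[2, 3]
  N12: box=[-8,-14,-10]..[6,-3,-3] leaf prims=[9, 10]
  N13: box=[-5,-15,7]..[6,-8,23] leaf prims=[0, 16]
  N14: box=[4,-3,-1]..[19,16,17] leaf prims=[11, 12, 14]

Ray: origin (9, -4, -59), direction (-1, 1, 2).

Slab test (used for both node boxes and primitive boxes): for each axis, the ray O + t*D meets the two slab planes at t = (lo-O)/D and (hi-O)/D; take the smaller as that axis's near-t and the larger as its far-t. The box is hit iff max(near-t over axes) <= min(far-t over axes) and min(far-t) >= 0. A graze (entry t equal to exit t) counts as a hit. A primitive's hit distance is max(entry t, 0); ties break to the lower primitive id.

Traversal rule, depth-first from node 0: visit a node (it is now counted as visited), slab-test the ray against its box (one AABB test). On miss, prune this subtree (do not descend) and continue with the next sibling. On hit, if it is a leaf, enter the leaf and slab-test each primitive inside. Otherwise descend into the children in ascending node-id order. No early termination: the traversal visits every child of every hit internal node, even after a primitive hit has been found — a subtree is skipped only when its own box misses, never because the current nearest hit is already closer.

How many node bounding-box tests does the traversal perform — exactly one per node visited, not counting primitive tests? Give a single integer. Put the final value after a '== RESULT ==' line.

Trace the traversal:
N0 x:[-10,25] y:[-11,25] z:[21,41] -> hit [21,25], descend [5, 6]
  N5 x:[-4,25] y:[-10,25] z:[21,30] -> hit [21,25], descend [3, 10]
    N3 x:[-4,25] y:[-1,25] z:[21,24] -> hit [21,24], descend [4, 9]
      N4 x:[20,25] y:[14,25] z:[21,45/2] -> hit [21,45/2] leaf, test {P1(miss), P15@t=21}
      N9 x:[-4,18] y:[-1,2] z:[43/2,24] -> miss, prune
    N10 x:[-4,17] y:[-10,1] z:[47/2,30] -> miss, prune
  N6 x:[-10,23] y:[-11,20] z:[29,41] -> miss, prune

Visited [0, 5, 3, 4, 9, 10, 6]. Tests: 7 box, 1 leaf. Nearest: P15.

== RESULT ==
7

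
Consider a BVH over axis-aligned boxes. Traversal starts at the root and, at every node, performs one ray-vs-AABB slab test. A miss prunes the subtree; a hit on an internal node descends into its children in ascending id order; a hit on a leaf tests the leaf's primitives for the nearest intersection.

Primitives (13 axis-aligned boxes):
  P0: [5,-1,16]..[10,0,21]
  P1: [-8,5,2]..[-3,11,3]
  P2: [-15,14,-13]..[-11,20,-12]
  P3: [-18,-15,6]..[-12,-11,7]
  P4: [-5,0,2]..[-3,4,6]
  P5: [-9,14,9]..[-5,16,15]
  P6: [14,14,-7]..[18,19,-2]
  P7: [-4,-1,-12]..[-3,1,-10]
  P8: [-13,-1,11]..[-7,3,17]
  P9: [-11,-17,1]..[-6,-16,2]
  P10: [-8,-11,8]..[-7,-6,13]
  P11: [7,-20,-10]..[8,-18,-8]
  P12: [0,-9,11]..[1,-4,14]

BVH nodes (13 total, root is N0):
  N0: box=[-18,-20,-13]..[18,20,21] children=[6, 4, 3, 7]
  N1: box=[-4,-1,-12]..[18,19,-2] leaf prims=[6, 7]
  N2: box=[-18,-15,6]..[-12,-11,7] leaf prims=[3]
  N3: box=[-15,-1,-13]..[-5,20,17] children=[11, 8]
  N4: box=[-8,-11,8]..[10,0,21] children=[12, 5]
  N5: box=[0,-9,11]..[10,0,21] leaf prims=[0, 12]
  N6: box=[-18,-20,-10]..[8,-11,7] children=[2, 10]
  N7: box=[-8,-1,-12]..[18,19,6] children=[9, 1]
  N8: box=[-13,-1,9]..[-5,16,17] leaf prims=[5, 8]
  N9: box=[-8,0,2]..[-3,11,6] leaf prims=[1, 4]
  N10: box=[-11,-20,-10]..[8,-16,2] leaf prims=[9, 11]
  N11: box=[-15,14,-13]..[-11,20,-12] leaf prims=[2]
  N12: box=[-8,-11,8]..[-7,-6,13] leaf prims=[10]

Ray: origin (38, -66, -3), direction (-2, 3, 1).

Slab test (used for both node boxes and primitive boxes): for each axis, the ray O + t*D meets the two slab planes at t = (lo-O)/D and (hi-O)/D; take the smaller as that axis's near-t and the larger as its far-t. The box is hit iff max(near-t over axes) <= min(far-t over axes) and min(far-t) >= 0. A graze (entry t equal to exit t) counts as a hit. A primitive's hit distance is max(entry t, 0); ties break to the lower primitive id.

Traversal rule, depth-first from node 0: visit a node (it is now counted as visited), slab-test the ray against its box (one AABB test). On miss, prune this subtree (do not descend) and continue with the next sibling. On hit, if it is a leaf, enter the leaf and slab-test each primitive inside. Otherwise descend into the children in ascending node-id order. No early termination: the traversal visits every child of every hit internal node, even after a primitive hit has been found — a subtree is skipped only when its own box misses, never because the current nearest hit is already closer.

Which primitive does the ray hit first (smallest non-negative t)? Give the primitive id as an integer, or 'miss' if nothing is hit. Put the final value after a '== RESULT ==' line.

Traverse from the root:
N0 x:[10,28] y:[46/3,86/3] z:[-10,24] -> hit [46/3,24], descend [3, 4, 6, 7]
  N3 x:[43/2,53/2] y:[65/3,86/3] z:[-10,20] -> miss, prune
  N4 x:[14,23] y:[55/3,22] z:[11,24] -> hit [55/3,22], descend [5, 12]
    N5 x:[14,19] y:[19,22] z:[14,24] -> hit [19,19] leaf, test {P0(miss), P12(miss)}
    N12 x:[45/2,23] y:[55/3,20] z:[11,16] -> miss, prune
  N6 x:[15,28] y:[46/3,55/3] z:[-7,10] -> miss, prune
  N7 x:[10,23] y:[65/3,85/3] z:[-9,9] -> miss, prune

Visited [0, 3, 4, 5, 12, 6, 7]. Tests: 7 box, 1 leaf. Nearest: miss.

== RESULT ==
miss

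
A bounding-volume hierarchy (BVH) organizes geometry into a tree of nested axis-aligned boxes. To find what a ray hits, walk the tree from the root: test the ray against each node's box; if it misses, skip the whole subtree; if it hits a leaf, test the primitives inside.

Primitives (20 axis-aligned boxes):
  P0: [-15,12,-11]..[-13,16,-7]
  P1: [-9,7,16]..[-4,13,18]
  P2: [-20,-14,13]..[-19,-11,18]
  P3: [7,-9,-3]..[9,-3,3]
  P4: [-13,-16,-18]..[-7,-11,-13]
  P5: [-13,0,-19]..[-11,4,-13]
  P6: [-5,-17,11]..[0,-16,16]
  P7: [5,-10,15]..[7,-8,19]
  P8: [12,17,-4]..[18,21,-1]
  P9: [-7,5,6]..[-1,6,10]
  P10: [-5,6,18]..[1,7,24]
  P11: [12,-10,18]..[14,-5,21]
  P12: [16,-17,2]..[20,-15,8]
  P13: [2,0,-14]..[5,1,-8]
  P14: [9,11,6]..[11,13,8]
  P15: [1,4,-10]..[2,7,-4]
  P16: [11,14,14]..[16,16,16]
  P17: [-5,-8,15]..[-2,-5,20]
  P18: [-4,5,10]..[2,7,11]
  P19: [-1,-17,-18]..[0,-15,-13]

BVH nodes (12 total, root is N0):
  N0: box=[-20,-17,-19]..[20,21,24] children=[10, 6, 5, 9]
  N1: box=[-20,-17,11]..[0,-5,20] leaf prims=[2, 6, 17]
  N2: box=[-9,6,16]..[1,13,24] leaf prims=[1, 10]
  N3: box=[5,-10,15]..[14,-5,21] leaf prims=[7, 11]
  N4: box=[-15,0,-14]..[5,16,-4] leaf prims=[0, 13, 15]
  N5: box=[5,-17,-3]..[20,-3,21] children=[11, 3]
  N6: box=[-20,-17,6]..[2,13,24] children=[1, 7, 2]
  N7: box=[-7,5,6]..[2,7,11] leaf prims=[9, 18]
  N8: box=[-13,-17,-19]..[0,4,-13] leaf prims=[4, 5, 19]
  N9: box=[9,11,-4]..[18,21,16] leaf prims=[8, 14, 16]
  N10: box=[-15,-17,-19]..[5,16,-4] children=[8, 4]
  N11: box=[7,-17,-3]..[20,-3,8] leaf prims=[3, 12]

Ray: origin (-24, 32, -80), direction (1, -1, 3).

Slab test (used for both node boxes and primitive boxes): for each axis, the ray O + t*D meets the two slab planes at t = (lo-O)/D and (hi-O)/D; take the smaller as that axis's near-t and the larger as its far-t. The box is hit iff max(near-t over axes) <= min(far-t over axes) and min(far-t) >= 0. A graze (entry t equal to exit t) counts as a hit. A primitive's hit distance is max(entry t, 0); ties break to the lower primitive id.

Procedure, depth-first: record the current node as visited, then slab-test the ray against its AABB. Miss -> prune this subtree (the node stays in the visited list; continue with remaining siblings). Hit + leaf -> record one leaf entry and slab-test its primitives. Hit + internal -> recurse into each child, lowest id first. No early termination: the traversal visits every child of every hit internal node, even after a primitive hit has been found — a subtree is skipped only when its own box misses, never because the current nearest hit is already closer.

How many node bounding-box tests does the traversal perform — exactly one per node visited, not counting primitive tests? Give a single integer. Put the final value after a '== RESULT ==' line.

Walk:
N0 x:[4,44] y:[11,49] z:[61/3,104/3] -> hit [61/3,104/3], descend [5, 6, 9, 10]
  N5 x:[29,44] y:[35,49] z:[77/3,101/3] -> miss, prune
  N6 x:[4,26] y:[19,49] z:[86/3,104/3] -> miss, prune
  N9 x:[33,42] y:[11,21] z:[76/3,32] -> miss, prune
  N10 x:[9,29] y:[16,49] z:[61/3,76/3] -> hit [61/3,76/3], descend [4, 8]
    N4 x:[9,29] y:[16,32] z:[22,76/3] -> hit [22,76/3] leaf, test {P0(miss), P13(miss), P15@t=25}
    N8 x:[11,24] y:[28,49] z:[61/3,67/3] -> miss, prune

Visited [0, 5, 6, 9, 10, 4, 8]. Tests: 7 box, 1 leaf. Nearest: P15.

== RESULT ==
7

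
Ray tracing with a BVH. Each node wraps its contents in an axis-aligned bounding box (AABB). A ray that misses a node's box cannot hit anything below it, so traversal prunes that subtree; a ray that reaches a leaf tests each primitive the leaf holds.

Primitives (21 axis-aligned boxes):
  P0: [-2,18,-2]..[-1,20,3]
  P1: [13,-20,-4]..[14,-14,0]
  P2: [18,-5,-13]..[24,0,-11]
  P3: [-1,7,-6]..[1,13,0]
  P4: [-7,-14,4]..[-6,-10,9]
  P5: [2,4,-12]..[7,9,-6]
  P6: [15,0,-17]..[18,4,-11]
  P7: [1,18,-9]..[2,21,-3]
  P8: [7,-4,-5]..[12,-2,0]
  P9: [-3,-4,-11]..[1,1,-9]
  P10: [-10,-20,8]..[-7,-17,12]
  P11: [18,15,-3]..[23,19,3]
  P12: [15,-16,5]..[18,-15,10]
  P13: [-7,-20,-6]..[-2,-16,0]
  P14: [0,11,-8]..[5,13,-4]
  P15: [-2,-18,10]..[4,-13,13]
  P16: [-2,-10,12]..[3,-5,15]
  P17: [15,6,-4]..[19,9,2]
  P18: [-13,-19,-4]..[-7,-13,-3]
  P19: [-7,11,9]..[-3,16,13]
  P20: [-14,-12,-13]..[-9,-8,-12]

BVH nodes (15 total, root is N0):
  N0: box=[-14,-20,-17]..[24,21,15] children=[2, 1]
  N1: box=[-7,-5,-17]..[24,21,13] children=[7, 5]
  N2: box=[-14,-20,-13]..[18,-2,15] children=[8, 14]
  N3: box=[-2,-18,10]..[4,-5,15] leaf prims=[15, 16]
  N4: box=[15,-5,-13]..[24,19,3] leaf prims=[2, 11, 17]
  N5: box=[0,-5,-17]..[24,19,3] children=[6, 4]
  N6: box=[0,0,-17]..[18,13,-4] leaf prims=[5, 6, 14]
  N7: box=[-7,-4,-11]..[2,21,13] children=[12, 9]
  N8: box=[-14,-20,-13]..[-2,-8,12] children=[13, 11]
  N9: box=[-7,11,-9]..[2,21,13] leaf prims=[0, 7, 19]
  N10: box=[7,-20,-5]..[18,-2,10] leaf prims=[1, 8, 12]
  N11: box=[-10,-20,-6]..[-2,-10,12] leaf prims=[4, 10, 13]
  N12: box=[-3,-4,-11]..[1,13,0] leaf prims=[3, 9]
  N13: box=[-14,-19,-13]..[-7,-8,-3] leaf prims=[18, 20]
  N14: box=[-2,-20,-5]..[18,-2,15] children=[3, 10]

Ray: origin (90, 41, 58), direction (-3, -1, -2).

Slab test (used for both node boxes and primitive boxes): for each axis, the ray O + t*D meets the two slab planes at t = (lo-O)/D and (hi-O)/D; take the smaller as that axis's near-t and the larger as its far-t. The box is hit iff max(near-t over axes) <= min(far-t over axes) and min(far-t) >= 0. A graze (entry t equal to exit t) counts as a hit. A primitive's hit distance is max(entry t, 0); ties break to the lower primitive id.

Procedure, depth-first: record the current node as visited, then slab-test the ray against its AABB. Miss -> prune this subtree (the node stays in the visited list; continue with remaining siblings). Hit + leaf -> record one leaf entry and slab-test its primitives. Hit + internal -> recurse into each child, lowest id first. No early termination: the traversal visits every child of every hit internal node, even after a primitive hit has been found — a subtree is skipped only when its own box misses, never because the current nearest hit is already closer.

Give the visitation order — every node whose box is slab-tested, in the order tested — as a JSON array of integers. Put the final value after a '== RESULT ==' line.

Traverse from the root:
N0 x:[22,104/3] y:[20,61] z:[43/2,75/2] -> hit [22,104/3], descend [1, 2]
  N1 x:[22,97/3] y:[20,46] z:[45/2,75/2] -> hit [45/2,97/3], descend [5, 7]
    N5 x:[22,30] y:[22,46] z:[55/2,75/2] -> hit [55/2,30], descend [4, 6]
      N4 x:[22,25] y:[22,46] z:[55/2,71/2] -> miss, prune
      N6 x:[24,30] y:[28,41] z:[31,75/2] -> miss, prune
    N7 x:[88/3,97/3] y:[20,45] z:[45/2,69/2] -> hit [88/3,97/3], descend [9, 12]
      N9 x:[88/3,97/3] y:[20,30] z:[45/2,67/2] -> hit [88/3,30] leaf, test {P0(miss), P7(miss), P19(miss)}
      N12 x:[89/3,31] y:[28,45] z:[29,69/2] -> hit [89/3,31] leaf, test {P3@t=89/3, P9(miss)}
  N2 x:[24,104/3] y:[43,61] z:[43/2,71/2] -> miss, prune

Visited [0, 1, 5, 4, 6, 7, 9, 12, 2]. Tests: 9 box, 2 leaf. Nearest: P3.

== RESULT ==
[0, 1, 5, 4, 6, 7, 9, 12, 2]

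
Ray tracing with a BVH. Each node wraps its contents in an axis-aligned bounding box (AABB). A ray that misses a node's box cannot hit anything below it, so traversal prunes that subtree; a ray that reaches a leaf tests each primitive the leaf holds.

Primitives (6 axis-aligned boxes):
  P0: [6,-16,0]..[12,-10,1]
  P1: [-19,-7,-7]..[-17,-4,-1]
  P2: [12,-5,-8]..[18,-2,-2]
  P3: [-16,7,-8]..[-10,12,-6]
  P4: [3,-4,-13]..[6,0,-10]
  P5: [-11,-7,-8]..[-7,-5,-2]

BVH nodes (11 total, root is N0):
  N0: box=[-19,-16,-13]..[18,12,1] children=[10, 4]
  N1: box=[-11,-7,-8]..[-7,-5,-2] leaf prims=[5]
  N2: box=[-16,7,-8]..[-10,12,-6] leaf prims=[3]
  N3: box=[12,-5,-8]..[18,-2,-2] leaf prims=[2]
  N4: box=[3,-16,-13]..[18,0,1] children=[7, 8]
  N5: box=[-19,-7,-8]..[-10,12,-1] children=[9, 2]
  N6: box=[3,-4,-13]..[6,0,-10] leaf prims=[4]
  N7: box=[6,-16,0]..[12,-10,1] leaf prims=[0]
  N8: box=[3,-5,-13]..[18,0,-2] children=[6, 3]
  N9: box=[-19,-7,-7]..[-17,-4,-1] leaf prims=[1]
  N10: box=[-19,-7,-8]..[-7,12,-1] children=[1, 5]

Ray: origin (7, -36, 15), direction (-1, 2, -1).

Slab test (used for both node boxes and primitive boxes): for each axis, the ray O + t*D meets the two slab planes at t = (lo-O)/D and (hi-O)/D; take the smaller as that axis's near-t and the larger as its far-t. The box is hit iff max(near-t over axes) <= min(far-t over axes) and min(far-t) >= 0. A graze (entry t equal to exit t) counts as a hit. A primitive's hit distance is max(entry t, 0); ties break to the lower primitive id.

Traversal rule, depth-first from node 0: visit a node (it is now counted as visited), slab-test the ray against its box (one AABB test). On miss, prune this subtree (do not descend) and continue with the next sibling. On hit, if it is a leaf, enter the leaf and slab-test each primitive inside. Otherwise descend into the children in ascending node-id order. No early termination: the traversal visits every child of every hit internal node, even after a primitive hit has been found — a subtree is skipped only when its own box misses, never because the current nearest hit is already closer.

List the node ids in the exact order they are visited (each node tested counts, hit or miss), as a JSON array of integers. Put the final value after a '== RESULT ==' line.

Trace the traversal:
N0 x:[-11,26] y:[10,24] z:[14,28] -> hit [14,24], descend [4, 10]
  N4 x:[-11,4] y:[10,18] z:[14,28] -> miss, prune
  N10 x:[14,26] y:[29/2,24] z:[16,23] -> hit [16,23], descend [1, 5]
    N1 x:[14,18] y:[29/2,31/2] z:[17,23] -> miss, prune
    N5 x:[17,26] y:[29/2,24] z:[16,23] -> hit [17,23], descend [2, 9]
      N2 x:[17,23] y:[43/2,24] z:[21,23] -> hit [43/2,23] leaf, test {P3@t=43/2}
      N9 x:[24,26] y:[29/2,16] z:[16,22] -> miss, prune

order=[0, 4, 10, 1, 5, 2, 9]  |boxes|=7  |leaves|=1  hit=P3

== RESULT ==
[0, 4, 10, 1, 5, 2, 9]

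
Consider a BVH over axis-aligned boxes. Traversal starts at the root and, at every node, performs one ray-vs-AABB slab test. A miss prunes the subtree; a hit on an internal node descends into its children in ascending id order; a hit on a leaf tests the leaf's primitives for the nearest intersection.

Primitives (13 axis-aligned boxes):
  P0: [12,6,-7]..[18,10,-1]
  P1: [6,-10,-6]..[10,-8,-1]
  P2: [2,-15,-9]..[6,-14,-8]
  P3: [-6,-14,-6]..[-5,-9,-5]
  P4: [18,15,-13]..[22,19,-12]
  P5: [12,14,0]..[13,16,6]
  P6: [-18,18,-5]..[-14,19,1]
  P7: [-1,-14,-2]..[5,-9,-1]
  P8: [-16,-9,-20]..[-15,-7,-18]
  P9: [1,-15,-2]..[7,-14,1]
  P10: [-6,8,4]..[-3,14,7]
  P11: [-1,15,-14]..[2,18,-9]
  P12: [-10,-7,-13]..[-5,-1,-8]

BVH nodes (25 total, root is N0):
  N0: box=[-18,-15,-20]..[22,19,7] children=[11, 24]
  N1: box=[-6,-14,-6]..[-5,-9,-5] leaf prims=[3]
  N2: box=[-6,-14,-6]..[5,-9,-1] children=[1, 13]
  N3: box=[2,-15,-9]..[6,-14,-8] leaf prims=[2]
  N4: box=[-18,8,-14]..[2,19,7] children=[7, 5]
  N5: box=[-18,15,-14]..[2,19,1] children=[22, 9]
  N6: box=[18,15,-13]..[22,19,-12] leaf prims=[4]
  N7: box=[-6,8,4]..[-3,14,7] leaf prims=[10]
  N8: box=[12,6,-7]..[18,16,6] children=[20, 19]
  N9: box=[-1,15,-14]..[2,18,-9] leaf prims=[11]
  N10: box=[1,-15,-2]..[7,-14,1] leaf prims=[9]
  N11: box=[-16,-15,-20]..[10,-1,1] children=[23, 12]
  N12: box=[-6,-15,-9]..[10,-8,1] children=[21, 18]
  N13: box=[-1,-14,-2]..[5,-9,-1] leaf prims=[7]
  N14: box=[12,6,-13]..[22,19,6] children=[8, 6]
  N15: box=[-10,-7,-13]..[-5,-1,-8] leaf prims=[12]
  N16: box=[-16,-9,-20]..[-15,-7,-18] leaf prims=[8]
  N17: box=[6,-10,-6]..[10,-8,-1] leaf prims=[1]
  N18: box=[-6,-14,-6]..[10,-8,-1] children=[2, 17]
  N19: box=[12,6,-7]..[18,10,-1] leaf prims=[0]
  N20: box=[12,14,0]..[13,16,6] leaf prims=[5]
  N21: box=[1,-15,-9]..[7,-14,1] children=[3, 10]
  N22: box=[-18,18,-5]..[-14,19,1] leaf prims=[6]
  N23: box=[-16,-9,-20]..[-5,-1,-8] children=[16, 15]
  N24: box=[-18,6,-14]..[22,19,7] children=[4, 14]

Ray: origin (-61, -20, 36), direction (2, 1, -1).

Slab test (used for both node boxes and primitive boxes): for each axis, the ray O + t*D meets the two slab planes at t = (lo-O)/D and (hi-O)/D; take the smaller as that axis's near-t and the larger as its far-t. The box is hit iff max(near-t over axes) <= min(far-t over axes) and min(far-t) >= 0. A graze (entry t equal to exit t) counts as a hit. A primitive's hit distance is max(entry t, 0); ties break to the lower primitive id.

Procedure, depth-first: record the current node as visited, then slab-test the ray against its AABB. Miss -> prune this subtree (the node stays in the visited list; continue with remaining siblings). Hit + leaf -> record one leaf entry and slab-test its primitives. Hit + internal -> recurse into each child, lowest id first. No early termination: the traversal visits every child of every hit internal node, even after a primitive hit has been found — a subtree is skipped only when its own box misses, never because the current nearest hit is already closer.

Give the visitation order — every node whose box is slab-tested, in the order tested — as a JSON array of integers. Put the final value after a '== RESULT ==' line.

Walk:
N0 x:[43/2,83/2] y:[5,39] z:[29,56] -> hit [29,39], descend [11, 24]
  N11 x:[45/2,71/2] y:[5,19] z:[35,56] -> miss, prune
  N24 x:[43/2,83/2] y:[26,39] z:[29,50] -> hit [29,39], descend [4, 14]
    N4 x:[43/2,63/2] y:[28,39] z:[29,50] -> hit [29,63/2], descend [5, 7]
      N5 x:[43/2,63/2] y:[35,39] z:[35,50] -> miss, prune
      N7 x:[55/2,29] y:[28,34] z:[29,32] -> hit [29,29] leaf, test {P10@t=29}
    N14 x:[73/2,83/2] y:[26,39] z:[30,49] -> hit [73/2,39], descend [6, 8]
      N6 x:[79/2,83/2] y:[35,39] z:[48,49] -> miss, prune
      N8 x:[73/2,79/2] y:[26,36] z:[30,43] -> miss, prune

Summary -> nodes [0, 11, 24, 4, 5, 7, 14, 6, 8]; box-tests=9; leaf-entries=1; first=P10

== RESULT ==
[0, 11, 24, 4, 5, 7, 14, 6, 8]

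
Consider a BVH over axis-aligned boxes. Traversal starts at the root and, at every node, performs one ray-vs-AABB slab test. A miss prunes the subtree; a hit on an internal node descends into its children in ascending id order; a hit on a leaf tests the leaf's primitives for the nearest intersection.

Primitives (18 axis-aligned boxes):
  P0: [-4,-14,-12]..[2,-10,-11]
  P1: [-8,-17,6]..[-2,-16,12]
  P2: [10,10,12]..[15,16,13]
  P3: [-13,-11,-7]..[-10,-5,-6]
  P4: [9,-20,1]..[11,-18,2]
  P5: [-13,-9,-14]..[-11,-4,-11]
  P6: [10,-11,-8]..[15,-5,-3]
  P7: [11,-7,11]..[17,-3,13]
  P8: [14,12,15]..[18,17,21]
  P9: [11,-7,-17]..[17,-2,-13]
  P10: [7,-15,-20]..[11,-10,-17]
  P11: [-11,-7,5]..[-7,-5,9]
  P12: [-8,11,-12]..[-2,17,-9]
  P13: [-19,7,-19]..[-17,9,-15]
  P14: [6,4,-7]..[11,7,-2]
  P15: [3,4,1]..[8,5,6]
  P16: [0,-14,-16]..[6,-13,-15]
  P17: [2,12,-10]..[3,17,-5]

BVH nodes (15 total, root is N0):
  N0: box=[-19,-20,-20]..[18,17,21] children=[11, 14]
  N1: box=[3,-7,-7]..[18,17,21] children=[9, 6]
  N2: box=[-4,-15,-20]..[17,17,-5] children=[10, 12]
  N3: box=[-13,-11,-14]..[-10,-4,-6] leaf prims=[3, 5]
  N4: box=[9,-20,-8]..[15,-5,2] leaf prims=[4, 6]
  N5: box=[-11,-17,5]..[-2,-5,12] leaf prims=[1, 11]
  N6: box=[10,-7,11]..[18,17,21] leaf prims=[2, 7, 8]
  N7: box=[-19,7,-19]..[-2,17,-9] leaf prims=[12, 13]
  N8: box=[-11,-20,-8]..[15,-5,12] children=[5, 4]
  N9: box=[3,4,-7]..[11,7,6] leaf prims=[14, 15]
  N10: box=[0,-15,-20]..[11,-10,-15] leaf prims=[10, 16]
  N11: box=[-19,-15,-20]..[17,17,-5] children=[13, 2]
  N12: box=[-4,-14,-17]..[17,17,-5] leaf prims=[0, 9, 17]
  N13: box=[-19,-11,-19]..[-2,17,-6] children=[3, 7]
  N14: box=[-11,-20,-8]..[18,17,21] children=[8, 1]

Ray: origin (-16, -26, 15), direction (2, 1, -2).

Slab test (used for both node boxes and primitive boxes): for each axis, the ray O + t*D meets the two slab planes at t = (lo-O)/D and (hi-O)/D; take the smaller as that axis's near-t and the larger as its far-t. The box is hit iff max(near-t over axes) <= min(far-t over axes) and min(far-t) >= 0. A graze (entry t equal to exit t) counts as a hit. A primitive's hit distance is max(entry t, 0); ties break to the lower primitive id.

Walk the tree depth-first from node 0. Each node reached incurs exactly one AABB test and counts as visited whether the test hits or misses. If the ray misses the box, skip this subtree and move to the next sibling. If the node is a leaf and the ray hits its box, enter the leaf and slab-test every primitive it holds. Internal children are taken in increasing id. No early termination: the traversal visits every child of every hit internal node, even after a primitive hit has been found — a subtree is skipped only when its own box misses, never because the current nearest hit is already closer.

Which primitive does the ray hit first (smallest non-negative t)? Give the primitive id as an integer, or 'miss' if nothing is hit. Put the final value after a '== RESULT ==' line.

Trace the traversal:
N0 x:[-3/2,17] y:[6,43] z:[-3,35/2] -> hit [6,17], descend [11, 14]
  N11 x:[-3/2,33/2] y:[11,43] z:[10,35/2] -> hit [11,33/2], descend [2, 13]
    N2 x:[6,33/2] y:[11,43] z:[10,35/2] -> hit [11,33/2], descend [10, 12]
      N10 x:[8,27/2] y:[11,16] z:[15,35/2] -> miss, prune
      N12 x:[6,33/2] y:[12,43] z:[10,16] -> hit [12,16] leaf, test {P0(miss), P9(miss), P17(miss)}
    N13 x:[-3/2,7] y:[15,43] z:[21/2,17] -> miss, prune
  N14 x:[5/2,17] y:[6,43] z:[-3,23/2] -> hit [6,23/2], descend [1, 8]
    N1 x:[19/2,17] y:[19,43] z:[-3,11] -> miss, prune
    N8 x:[5/2,31/2] y:[6,21] z:[3/2,23/2] -> hit [6,23/2], descend [4, 5]
      N4 x:[25/2,31/2] y:[6,21] z:[13/2,23/2] -> miss, prune
      N5 x:[5/2,7] y:[9,21] z:[3/2,5] -> miss, prune

11 AABB tests over nodes [0, 11, 2, 10, 12, 13, 14, 1, 8, 4, 5]; 1 leaf entered; closest miss.

== RESULT ==
miss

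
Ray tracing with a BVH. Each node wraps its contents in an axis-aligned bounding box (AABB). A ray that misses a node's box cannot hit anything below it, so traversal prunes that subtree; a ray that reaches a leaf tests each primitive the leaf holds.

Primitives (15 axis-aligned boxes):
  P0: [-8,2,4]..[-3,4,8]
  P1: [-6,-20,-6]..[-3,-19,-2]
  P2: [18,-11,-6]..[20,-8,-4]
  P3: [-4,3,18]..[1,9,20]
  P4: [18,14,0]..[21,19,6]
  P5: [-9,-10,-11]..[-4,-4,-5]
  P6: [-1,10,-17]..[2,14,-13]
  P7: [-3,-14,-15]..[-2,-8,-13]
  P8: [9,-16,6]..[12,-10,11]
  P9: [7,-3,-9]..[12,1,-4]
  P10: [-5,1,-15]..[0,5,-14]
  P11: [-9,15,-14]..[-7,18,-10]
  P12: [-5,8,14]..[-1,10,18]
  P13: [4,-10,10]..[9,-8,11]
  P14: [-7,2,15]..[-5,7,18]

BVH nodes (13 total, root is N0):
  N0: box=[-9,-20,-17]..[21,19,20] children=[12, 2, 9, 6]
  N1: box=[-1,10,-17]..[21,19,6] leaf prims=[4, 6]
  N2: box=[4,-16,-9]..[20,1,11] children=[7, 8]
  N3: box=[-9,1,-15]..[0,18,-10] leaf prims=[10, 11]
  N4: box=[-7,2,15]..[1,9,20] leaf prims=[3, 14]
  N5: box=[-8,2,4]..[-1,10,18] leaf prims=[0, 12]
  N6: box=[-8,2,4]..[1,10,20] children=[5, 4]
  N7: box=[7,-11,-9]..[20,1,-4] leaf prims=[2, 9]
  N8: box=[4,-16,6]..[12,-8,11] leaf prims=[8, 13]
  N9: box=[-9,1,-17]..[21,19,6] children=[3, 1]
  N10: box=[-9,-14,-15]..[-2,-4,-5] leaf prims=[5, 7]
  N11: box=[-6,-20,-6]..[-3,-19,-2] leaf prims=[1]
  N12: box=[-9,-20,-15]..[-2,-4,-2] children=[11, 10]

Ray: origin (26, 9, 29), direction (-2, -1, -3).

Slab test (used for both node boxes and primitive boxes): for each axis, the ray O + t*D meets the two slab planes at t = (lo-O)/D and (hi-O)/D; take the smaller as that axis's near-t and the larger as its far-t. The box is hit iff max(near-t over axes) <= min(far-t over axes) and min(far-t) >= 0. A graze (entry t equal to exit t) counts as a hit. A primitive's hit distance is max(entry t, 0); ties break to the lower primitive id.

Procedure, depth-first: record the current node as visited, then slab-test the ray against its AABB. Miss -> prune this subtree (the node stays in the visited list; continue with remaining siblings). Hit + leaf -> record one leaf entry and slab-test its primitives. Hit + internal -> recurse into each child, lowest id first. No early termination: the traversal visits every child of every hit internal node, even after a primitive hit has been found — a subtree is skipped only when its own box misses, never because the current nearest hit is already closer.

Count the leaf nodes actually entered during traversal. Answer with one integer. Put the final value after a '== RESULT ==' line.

Traverse from the root:
N0 x:[5/2,35/2] y:[-10,29] z:[3,46/3] -> hit [3,46/3], descend [2, 6, 9, 12]
  N2 x:[3,11] y:[8,25] z:[6,38/3] -> hit [8,11], descend [7, 8]
    N7 x:[3,19/2] y:[8,20] z:[11,38/3] -> miss, prune
    N8 x:[7,11] y:[17,25] z:[6,23/3] -> miss, prune
  N6 x:[25/2,17] y:[-1,7] z:[3,25/3] -> miss, prune
  N9 x:[5/2,35/2] y:[-10,8] z:[23/3,46/3] -> hit [23/3,8], descend [1, 3]
    N1 x:[5/2,27/2] y:[-10,-1] z:[23/3,46/3] -> miss, prune
    N3 x:[13,35/2] y:[-9,8] z:[13,44/3] -> miss, prune
  N12 x:[14,35/2] y:[13,29] z:[31/3,44/3] -> hit [14,44/3], descend [10, 11]
    N10 x:[14,35/2] y:[13,23] z:[34/3,44/3] -> hit [14,44/3] leaf, test {P5(miss), P7(miss)}
    N11 x:[29/2,16] y:[28,29] z:[31/3,35/3] -> miss, prune

order=[0, 2, 7, 8, 6, 9, 1, 3, 12, 10, 11]  |boxes|=11  |leaves|=1  hit=miss

== RESULT ==
1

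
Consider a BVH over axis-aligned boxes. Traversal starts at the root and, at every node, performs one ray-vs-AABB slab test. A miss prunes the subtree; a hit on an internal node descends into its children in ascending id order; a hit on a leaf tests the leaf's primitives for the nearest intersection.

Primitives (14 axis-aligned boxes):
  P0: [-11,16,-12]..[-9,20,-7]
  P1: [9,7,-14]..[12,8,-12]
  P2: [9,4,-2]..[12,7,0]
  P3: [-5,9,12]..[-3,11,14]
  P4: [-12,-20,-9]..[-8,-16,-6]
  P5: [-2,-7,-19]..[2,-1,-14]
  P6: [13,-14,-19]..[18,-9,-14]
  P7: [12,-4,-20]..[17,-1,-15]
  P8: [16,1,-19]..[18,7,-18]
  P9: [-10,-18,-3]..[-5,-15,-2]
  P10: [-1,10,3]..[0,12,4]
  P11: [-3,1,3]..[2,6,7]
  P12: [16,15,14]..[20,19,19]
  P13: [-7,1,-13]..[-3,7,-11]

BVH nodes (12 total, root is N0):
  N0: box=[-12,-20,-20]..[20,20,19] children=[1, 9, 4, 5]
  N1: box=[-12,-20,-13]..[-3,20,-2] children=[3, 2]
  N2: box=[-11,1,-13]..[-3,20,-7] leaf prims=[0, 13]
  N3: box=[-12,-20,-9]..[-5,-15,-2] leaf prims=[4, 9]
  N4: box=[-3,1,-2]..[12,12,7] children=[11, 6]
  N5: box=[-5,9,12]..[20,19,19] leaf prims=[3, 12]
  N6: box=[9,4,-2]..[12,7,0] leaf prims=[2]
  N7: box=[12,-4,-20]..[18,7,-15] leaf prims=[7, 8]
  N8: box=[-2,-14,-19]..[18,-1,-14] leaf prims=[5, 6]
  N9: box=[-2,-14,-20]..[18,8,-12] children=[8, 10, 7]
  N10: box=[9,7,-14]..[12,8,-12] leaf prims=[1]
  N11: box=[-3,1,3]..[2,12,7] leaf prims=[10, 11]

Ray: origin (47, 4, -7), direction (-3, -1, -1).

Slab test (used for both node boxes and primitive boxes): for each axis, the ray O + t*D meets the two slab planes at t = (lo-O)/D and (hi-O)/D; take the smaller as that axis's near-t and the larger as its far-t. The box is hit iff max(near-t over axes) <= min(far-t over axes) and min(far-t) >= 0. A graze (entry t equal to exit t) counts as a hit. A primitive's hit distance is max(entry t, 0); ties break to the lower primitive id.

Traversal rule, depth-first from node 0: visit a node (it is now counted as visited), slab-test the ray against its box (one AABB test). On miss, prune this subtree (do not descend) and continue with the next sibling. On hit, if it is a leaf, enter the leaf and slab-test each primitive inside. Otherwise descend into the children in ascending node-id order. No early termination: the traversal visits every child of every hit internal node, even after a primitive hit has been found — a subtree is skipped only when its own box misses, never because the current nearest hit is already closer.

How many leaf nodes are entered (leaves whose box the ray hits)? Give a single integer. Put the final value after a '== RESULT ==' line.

Trace the traversal:
N0 x:[9,59/3] y:[-16,24] z:[-26,13] -> hit [9,13], descend [1, 4, 5, 9]
  N1 x:[50/3,59/3] y:[-16,24] z:[-5,6] -> miss, prune
  N4 x:[35/3,50/3] y:[-8,3] z:[-14,-5] -> miss, prune
  N5 x:[9,52/3] y:[-15,-5] z:[-26,-19] -> miss, prune
  N9 x:[29/3,49/3] y:[-4,18] z:[5,13] -> hit [29/3,13], descend [7, 8, 10]
    N7 x:[29/3,35/3] y:[-3,8] z:[8,13] -> miss, prune
    N8 x:[29/3,49/3] y:[5,18] z:[7,12] -> hit [29/3,12] leaf, test {P5(miss), P6(miss)}
    N10 x:[35/3,38/3] y:[-4,-3] z:[5,7] -> miss, prune

order=[0, 1, 4, 5, 9, 7, 8, 10]  |boxes|=8  |leaves|=1  hit=miss

== RESULT ==
1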